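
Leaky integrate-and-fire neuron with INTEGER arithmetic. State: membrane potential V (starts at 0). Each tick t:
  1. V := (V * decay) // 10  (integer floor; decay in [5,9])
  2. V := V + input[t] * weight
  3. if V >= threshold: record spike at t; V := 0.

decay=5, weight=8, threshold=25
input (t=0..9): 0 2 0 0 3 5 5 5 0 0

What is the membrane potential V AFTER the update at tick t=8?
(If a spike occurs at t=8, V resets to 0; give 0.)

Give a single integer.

t=0: input=0 -> V=0
t=1: input=2 -> V=16
t=2: input=0 -> V=8
t=3: input=0 -> V=4
t=4: input=3 -> V=0 FIRE
t=5: input=5 -> V=0 FIRE
t=6: input=5 -> V=0 FIRE
t=7: input=5 -> V=0 FIRE
t=8: input=0 -> V=0
t=9: input=0 -> V=0

Answer: 0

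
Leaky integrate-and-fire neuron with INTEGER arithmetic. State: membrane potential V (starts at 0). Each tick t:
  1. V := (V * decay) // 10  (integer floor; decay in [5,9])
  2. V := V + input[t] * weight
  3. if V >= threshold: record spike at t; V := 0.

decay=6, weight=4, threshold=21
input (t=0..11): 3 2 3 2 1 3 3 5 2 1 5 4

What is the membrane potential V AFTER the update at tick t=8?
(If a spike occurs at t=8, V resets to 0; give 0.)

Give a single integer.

Answer: 20

Derivation:
t=0: input=3 -> V=12
t=1: input=2 -> V=15
t=2: input=3 -> V=0 FIRE
t=3: input=2 -> V=8
t=4: input=1 -> V=8
t=5: input=3 -> V=16
t=6: input=3 -> V=0 FIRE
t=7: input=5 -> V=20
t=8: input=2 -> V=20
t=9: input=1 -> V=16
t=10: input=5 -> V=0 FIRE
t=11: input=4 -> V=16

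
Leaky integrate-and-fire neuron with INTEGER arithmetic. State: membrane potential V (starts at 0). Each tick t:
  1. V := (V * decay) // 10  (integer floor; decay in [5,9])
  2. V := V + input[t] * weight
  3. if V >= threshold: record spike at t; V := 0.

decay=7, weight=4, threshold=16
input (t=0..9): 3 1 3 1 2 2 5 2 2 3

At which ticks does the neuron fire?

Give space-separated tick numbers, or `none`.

t=0: input=3 -> V=12
t=1: input=1 -> V=12
t=2: input=3 -> V=0 FIRE
t=3: input=1 -> V=4
t=4: input=2 -> V=10
t=5: input=2 -> V=15
t=6: input=5 -> V=0 FIRE
t=7: input=2 -> V=8
t=8: input=2 -> V=13
t=9: input=3 -> V=0 FIRE

Answer: 2 6 9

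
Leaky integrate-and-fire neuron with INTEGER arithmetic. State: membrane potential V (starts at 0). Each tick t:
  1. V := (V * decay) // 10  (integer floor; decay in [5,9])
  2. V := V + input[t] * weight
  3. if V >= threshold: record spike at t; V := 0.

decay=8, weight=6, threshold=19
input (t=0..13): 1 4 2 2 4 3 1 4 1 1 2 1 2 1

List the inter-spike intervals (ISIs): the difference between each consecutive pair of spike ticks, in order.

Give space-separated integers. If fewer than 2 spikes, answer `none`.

t=0: input=1 -> V=6
t=1: input=4 -> V=0 FIRE
t=2: input=2 -> V=12
t=3: input=2 -> V=0 FIRE
t=4: input=4 -> V=0 FIRE
t=5: input=3 -> V=18
t=6: input=1 -> V=0 FIRE
t=7: input=4 -> V=0 FIRE
t=8: input=1 -> V=6
t=9: input=1 -> V=10
t=10: input=2 -> V=0 FIRE
t=11: input=1 -> V=6
t=12: input=2 -> V=16
t=13: input=1 -> V=18

Answer: 2 1 2 1 3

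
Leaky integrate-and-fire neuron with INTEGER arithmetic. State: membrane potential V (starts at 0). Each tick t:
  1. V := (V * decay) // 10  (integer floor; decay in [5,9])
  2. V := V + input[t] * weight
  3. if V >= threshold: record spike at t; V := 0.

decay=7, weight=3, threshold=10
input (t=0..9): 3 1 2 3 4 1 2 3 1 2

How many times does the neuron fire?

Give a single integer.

t=0: input=3 -> V=9
t=1: input=1 -> V=9
t=2: input=2 -> V=0 FIRE
t=3: input=3 -> V=9
t=4: input=4 -> V=0 FIRE
t=5: input=1 -> V=3
t=6: input=2 -> V=8
t=7: input=3 -> V=0 FIRE
t=8: input=1 -> V=3
t=9: input=2 -> V=8

Answer: 3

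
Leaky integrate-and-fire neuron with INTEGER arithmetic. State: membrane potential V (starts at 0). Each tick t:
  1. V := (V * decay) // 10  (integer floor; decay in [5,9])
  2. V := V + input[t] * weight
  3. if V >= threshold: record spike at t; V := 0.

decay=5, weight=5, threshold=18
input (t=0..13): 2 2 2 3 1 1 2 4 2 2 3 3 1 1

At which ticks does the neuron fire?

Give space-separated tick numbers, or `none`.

t=0: input=2 -> V=10
t=1: input=2 -> V=15
t=2: input=2 -> V=17
t=3: input=3 -> V=0 FIRE
t=4: input=1 -> V=5
t=5: input=1 -> V=7
t=6: input=2 -> V=13
t=7: input=4 -> V=0 FIRE
t=8: input=2 -> V=10
t=9: input=2 -> V=15
t=10: input=3 -> V=0 FIRE
t=11: input=3 -> V=15
t=12: input=1 -> V=12
t=13: input=1 -> V=11

Answer: 3 7 10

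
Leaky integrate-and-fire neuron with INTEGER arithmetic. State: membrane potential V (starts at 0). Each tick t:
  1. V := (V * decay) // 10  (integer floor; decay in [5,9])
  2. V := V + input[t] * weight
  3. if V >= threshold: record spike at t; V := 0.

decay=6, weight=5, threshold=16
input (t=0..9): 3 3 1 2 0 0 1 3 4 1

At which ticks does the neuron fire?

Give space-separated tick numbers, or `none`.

t=0: input=3 -> V=15
t=1: input=3 -> V=0 FIRE
t=2: input=1 -> V=5
t=3: input=2 -> V=13
t=4: input=0 -> V=7
t=5: input=0 -> V=4
t=6: input=1 -> V=7
t=7: input=3 -> V=0 FIRE
t=8: input=4 -> V=0 FIRE
t=9: input=1 -> V=5

Answer: 1 7 8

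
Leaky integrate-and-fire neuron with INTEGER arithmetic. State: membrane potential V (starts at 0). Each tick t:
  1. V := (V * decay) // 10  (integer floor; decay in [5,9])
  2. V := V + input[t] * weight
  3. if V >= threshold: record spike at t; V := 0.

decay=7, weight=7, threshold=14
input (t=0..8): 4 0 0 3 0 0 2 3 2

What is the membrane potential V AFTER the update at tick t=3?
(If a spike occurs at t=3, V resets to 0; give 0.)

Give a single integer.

t=0: input=4 -> V=0 FIRE
t=1: input=0 -> V=0
t=2: input=0 -> V=0
t=3: input=3 -> V=0 FIRE
t=4: input=0 -> V=0
t=5: input=0 -> V=0
t=6: input=2 -> V=0 FIRE
t=7: input=3 -> V=0 FIRE
t=8: input=2 -> V=0 FIRE

Answer: 0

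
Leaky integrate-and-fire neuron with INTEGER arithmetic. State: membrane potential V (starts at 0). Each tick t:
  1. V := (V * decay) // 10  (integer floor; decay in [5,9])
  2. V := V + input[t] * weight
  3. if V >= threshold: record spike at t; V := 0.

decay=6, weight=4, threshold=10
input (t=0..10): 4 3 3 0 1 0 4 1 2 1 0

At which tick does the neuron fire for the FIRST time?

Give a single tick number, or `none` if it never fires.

Answer: 0

Derivation:
t=0: input=4 -> V=0 FIRE
t=1: input=3 -> V=0 FIRE
t=2: input=3 -> V=0 FIRE
t=3: input=0 -> V=0
t=4: input=1 -> V=4
t=5: input=0 -> V=2
t=6: input=4 -> V=0 FIRE
t=7: input=1 -> V=4
t=8: input=2 -> V=0 FIRE
t=9: input=1 -> V=4
t=10: input=0 -> V=2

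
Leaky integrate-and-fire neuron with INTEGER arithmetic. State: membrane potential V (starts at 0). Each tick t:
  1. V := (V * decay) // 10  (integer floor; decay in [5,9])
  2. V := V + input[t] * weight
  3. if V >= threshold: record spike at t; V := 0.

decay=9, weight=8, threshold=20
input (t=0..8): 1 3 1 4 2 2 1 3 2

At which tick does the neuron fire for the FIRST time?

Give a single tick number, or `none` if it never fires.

Answer: 1

Derivation:
t=0: input=1 -> V=8
t=1: input=3 -> V=0 FIRE
t=2: input=1 -> V=8
t=3: input=4 -> V=0 FIRE
t=4: input=2 -> V=16
t=5: input=2 -> V=0 FIRE
t=6: input=1 -> V=8
t=7: input=3 -> V=0 FIRE
t=8: input=2 -> V=16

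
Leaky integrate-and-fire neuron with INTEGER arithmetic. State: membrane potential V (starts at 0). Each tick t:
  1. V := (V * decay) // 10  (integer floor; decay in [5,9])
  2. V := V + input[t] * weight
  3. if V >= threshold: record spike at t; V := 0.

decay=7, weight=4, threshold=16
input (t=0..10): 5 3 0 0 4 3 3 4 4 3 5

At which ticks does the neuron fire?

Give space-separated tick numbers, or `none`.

t=0: input=5 -> V=0 FIRE
t=1: input=3 -> V=12
t=2: input=0 -> V=8
t=3: input=0 -> V=5
t=4: input=4 -> V=0 FIRE
t=5: input=3 -> V=12
t=6: input=3 -> V=0 FIRE
t=7: input=4 -> V=0 FIRE
t=8: input=4 -> V=0 FIRE
t=9: input=3 -> V=12
t=10: input=5 -> V=0 FIRE

Answer: 0 4 6 7 8 10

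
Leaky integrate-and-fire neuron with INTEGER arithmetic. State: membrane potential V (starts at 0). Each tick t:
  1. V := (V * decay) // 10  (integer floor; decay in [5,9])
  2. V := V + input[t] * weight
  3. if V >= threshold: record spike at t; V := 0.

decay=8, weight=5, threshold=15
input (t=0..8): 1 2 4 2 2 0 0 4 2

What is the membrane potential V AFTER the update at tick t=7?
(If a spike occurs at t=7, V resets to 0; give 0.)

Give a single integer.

t=0: input=1 -> V=5
t=1: input=2 -> V=14
t=2: input=4 -> V=0 FIRE
t=3: input=2 -> V=10
t=4: input=2 -> V=0 FIRE
t=5: input=0 -> V=0
t=6: input=0 -> V=0
t=7: input=4 -> V=0 FIRE
t=8: input=2 -> V=10

Answer: 0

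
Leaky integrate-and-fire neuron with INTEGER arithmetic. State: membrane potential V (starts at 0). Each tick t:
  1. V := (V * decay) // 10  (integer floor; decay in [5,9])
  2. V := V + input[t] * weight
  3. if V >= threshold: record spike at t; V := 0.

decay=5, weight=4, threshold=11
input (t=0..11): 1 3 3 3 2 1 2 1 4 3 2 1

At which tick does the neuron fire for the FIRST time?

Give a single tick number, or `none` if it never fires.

Answer: 1

Derivation:
t=0: input=1 -> V=4
t=1: input=3 -> V=0 FIRE
t=2: input=3 -> V=0 FIRE
t=3: input=3 -> V=0 FIRE
t=4: input=2 -> V=8
t=5: input=1 -> V=8
t=6: input=2 -> V=0 FIRE
t=7: input=1 -> V=4
t=8: input=4 -> V=0 FIRE
t=9: input=3 -> V=0 FIRE
t=10: input=2 -> V=8
t=11: input=1 -> V=8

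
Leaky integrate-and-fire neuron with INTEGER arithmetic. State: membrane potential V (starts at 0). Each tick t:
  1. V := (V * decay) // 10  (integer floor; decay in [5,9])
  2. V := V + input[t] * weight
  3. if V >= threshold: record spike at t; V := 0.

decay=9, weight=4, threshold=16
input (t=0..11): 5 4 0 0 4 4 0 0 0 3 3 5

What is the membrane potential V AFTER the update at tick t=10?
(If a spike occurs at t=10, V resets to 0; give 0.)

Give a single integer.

t=0: input=5 -> V=0 FIRE
t=1: input=4 -> V=0 FIRE
t=2: input=0 -> V=0
t=3: input=0 -> V=0
t=4: input=4 -> V=0 FIRE
t=5: input=4 -> V=0 FIRE
t=6: input=0 -> V=0
t=7: input=0 -> V=0
t=8: input=0 -> V=0
t=9: input=3 -> V=12
t=10: input=3 -> V=0 FIRE
t=11: input=5 -> V=0 FIRE

Answer: 0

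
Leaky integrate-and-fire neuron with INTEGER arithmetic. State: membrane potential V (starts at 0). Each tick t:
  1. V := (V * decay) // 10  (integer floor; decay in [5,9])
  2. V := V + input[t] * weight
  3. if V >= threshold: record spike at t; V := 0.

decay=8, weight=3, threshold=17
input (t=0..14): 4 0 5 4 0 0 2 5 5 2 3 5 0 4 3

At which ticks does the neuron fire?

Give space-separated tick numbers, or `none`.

t=0: input=4 -> V=12
t=1: input=0 -> V=9
t=2: input=5 -> V=0 FIRE
t=3: input=4 -> V=12
t=4: input=0 -> V=9
t=5: input=0 -> V=7
t=6: input=2 -> V=11
t=7: input=5 -> V=0 FIRE
t=8: input=5 -> V=15
t=9: input=2 -> V=0 FIRE
t=10: input=3 -> V=9
t=11: input=5 -> V=0 FIRE
t=12: input=0 -> V=0
t=13: input=4 -> V=12
t=14: input=3 -> V=0 FIRE

Answer: 2 7 9 11 14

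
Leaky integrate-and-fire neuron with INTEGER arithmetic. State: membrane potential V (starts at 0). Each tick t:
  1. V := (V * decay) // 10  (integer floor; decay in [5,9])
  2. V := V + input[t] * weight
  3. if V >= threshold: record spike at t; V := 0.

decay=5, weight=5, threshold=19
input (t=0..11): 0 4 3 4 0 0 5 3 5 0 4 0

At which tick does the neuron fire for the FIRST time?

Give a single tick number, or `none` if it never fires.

Answer: 1

Derivation:
t=0: input=0 -> V=0
t=1: input=4 -> V=0 FIRE
t=2: input=3 -> V=15
t=3: input=4 -> V=0 FIRE
t=4: input=0 -> V=0
t=5: input=0 -> V=0
t=6: input=5 -> V=0 FIRE
t=7: input=3 -> V=15
t=8: input=5 -> V=0 FIRE
t=9: input=0 -> V=0
t=10: input=4 -> V=0 FIRE
t=11: input=0 -> V=0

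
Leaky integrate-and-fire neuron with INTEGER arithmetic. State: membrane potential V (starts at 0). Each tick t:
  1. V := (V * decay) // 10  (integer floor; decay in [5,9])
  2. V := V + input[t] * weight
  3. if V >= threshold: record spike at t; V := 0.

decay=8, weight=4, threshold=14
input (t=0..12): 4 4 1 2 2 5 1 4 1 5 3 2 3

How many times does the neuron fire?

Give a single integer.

Answer: 7

Derivation:
t=0: input=4 -> V=0 FIRE
t=1: input=4 -> V=0 FIRE
t=2: input=1 -> V=4
t=3: input=2 -> V=11
t=4: input=2 -> V=0 FIRE
t=5: input=5 -> V=0 FIRE
t=6: input=1 -> V=4
t=7: input=4 -> V=0 FIRE
t=8: input=1 -> V=4
t=9: input=5 -> V=0 FIRE
t=10: input=3 -> V=12
t=11: input=2 -> V=0 FIRE
t=12: input=3 -> V=12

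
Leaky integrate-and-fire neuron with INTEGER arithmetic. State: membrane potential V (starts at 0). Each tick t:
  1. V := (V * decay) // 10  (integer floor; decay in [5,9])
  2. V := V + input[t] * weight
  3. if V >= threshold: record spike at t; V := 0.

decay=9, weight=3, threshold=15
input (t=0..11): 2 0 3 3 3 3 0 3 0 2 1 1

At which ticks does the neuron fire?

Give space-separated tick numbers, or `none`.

Answer: 3 5 11

Derivation:
t=0: input=2 -> V=6
t=1: input=0 -> V=5
t=2: input=3 -> V=13
t=3: input=3 -> V=0 FIRE
t=4: input=3 -> V=9
t=5: input=3 -> V=0 FIRE
t=6: input=0 -> V=0
t=7: input=3 -> V=9
t=8: input=0 -> V=8
t=9: input=2 -> V=13
t=10: input=1 -> V=14
t=11: input=1 -> V=0 FIRE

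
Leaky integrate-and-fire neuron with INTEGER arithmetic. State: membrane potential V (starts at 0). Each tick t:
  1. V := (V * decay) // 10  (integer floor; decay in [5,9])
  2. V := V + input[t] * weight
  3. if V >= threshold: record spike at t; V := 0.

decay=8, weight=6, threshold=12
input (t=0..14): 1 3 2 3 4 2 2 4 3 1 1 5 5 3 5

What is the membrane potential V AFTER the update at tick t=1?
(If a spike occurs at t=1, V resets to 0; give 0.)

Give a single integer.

t=0: input=1 -> V=6
t=1: input=3 -> V=0 FIRE
t=2: input=2 -> V=0 FIRE
t=3: input=3 -> V=0 FIRE
t=4: input=4 -> V=0 FIRE
t=5: input=2 -> V=0 FIRE
t=6: input=2 -> V=0 FIRE
t=7: input=4 -> V=0 FIRE
t=8: input=3 -> V=0 FIRE
t=9: input=1 -> V=6
t=10: input=1 -> V=10
t=11: input=5 -> V=0 FIRE
t=12: input=5 -> V=0 FIRE
t=13: input=3 -> V=0 FIRE
t=14: input=5 -> V=0 FIRE

Answer: 0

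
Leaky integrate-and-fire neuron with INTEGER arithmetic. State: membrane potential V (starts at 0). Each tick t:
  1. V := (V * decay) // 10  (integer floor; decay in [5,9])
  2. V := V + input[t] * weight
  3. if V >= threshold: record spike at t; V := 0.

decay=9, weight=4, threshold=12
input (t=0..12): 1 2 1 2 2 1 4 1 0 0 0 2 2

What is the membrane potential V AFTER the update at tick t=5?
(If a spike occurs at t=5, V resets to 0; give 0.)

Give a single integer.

Answer: 4

Derivation:
t=0: input=1 -> V=4
t=1: input=2 -> V=11
t=2: input=1 -> V=0 FIRE
t=3: input=2 -> V=8
t=4: input=2 -> V=0 FIRE
t=5: input=1 -> V=4
t=6: input=4 -> V=0 FIRE
t=7: input=1 -> V=4
t=8: input=0 -> V=3
t=9: input=0 -> V=2
t=10: input=0 -> V=1
t=11: input=2 -> V=8
t=12: input=2 -> V=0 FIRE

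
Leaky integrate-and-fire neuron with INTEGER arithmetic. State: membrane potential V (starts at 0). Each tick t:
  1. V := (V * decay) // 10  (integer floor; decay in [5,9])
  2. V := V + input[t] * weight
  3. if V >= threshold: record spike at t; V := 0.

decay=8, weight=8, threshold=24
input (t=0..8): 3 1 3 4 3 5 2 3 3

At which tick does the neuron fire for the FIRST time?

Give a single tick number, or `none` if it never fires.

Answer: 0

Derivation:
t=0: input=3 -> V=0 FIRE
t=1: input=1 -> V=8
t=2: input=3 -> V=0 FIRE
t=3: input=4 -> V=0 FIRE
t=4: input=3 -> V=0 FIRE
t=5: input=5 -> V=0 FIRE
t=6: input=2 -> V=16
t=7: input=3 -> V=0 FIRE
t=8: input=3 -> V=0 FIRE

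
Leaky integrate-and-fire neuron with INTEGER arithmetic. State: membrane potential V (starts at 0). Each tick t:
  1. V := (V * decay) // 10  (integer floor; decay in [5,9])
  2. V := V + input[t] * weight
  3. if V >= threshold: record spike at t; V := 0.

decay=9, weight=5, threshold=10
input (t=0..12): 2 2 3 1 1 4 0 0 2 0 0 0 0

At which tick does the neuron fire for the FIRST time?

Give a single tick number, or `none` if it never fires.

Answer: 0

Derivation:
t=0: input=2 -> V=0 FIRE
t=1: input=2 -> V=0 FIRE
t=2: input=3 -> V=0 FIRE
t=3: input=1 -> V=5
t=4: input=1 -> V=9
t=5: input=4 -> V=0 FIRE
t=6: input=0 -> V=0
t=7: input=0 -> V=0
t=8: input=2 -> V=0 FIRE
t=9: input=0 -> V=0
t=10: input=0 -> V=0
t=11: input=0 -> V=0
t=12: input=0 -> V=0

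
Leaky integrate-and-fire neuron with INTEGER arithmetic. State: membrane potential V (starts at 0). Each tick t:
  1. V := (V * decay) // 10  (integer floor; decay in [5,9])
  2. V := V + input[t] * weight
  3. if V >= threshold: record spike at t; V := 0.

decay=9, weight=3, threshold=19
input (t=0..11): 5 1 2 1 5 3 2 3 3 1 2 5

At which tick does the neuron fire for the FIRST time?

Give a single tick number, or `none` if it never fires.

t=0: input=5 -> V=15
t=1: input=1 -> V=16
t=2: input=2 -> V=0 FIRE
t=3: input=1 -> V=3
t=4: input=5 -> V=17
t=5: input=3 -> V=0 FIRE
t=6: input=2 -> V=6
t=7: input=3 -> V=14
t=8: input=3 -> V=0 FIRE
t=9: input=1 -> V=3
t=10: input=2 -> V=8
t=11: input=5 -> V=0 FIRE

Answer: 2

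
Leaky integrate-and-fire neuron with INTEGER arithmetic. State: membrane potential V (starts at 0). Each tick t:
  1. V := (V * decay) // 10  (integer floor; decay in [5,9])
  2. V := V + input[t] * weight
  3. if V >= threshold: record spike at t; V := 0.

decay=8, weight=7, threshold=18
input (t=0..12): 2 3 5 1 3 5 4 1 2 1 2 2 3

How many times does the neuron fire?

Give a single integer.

Answer: 8

Derivation:
t=0: input=2 -> V=14
t=1: input=3 -> V=0 FIRE
t=2: input=5 -> V=0 FIRE
t=3: input=1 -> V=7
t=4: input=3 -> V=0 FIRE
t=5: input=5 -> V=0 FIRE
t=6: input=4 -> V=0 FIRE
t=7: input=1 -> V=7
t=8: input=2 -> V=0 FIRE
t=9: input=1 -> V=7
t=10: input=2 -> V=0 FIRE
t=11: input=2 -> V=14
t=12: input=3 -> V=0 FIRE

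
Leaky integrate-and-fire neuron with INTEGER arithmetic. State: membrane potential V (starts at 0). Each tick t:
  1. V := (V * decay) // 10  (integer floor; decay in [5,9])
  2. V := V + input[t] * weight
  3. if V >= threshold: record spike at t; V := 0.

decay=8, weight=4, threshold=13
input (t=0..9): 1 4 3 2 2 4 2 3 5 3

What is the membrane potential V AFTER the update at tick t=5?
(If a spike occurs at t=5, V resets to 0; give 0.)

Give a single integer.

t=0: input=1 -> V=4
t=1: input=4 -> V=0 FIRE
t=2: input=3 -> V=12
t=3: input=2 -> V=0 FIRE
t=4: input=2 -> V=8
t=5: input=4 -> V=0 FIRE
t=6: input=2 -> V=8
t=7: input=3 -> V=0 FIRE
t=8: input=5 -> V=0 FIRE
t=9: input=3 -> V=12

Answer: 0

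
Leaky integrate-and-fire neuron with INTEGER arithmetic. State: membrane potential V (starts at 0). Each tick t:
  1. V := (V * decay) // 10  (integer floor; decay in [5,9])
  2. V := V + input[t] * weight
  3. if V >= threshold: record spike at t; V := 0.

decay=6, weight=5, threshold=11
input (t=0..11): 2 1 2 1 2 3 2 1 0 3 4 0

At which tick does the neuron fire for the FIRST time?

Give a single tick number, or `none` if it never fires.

t=0: input=2 -> V=10
t=1: input=1 -> V=0 FIRE
t=2: input=2 -> V=10
t=3: input=1 -> V=0 FIRE
t=4: input=2 -> V=10
t=5: input=3 -> V=0 FIRE
t=6: input=2 -> V=10
t=7: input=1 -> V=0 FIRE
t=8: input=0 -> V=0
t=9: input=3 -> V=0 FIRE
t=10: input=4 -> V=0 FIRE
t=11: input=0 -> V=0

Answer: 1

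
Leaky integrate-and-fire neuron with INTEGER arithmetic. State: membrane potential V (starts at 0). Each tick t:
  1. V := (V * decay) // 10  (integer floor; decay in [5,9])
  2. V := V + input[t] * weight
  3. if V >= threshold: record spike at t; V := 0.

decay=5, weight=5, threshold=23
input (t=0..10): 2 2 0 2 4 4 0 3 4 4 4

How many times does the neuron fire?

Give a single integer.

Answer: 3

Derivation:
t=0: input=2 -> V=10
t=1: input=2 -> V=15
t=2: input=0 -> V=7
t=3: input=2 -> V=13
t=4: input=4 -> V=0 FIRE
t=5: input=4 -> V=20
t=6: input=0 -> V=10
t=7: input=3 -> V=20
t=8: input=4 -> V=0 FIRE
t=9: input=4 -> V=20
t=10: input=4 -> V=0 FIRE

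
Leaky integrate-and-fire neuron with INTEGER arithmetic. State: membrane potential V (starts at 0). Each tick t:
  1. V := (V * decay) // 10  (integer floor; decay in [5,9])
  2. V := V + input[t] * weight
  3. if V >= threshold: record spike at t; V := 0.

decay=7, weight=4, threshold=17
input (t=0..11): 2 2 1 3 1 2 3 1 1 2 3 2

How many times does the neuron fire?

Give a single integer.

t=0: input=2 -> V=8
t=1: input=2 -> V=13
t=2: input=1 -> V=13
t=3: input=3 -> V=0 FIRE
t=4: input=1 -> V=4
t=5: input=2 -> V=10
t=6: input=3 -> V=0 FIRE
t=7: input=1 -> V=4
t=8: input=1 -> V=6
t=9: input=2 -> V=12
t=10: input=3 -> V=0 FIRE
t=11: input=2 -> V=8

Answer: 3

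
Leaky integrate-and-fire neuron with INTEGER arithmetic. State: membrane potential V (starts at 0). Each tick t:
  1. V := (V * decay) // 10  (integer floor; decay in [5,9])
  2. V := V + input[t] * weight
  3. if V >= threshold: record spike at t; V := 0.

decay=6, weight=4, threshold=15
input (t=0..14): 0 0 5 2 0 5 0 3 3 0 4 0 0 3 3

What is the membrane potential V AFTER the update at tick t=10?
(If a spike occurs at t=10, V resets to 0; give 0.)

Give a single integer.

t=0: input=0 -> V=0
t=1: input=0 -> V=0
t=2: input=5 -> V=0 FIRE
t=3: input=2 -> V=8
t=4: input=0 -> V=4
t=5: input=5 -> V=0 FIRE
t=6: input=0 -> V=0
t=7: input=3 -> V=12
t=8: input=3 -> V=0 FIRE
t=9: input=0 -> V=0
t=10: input=4 -> V=0 FIRE
t=11: input=0 -> V=0
t=12: input=0 -> V=0
t=13: input=3 -> V=12
t=14: input=3 -> V=0 FIRE

Answer: 0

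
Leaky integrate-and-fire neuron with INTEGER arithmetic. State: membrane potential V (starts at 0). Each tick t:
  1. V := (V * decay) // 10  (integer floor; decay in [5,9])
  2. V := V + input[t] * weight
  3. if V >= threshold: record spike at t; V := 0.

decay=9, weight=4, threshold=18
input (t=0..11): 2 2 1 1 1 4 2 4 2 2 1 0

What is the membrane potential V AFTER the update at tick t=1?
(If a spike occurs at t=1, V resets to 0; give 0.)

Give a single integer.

t=0: input=2 -> V=8
t=1: input=2 -> V=15
t=2: input=1 -> V=17
t=3: input=1 -> V=0 FIRE
t=4: input=1 -> V=4
t=5: input=4 -> V=0 FIRE
t=6: input=2 -> V=8
t=7: input=4 -> V=0 FIRE
t=8: input=2 -> V=8
t=9: input=2 -> V=15
t=10: input=1 -> V=17
t=11: input=0 -> V=15

Answer: 15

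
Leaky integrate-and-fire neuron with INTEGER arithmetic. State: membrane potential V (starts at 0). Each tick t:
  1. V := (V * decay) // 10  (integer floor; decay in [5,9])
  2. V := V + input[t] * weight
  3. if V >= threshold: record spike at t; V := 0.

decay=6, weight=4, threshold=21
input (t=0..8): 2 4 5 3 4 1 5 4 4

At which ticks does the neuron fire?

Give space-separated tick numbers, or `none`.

Answer: 2 4 6 8

Derivation:
t=0: input=2 -> V=8
t=1: input=4 -> V=20
t=2: input=5 -> V=0 FIRE
t=3: input=3 -> V=12
t=4: input=4 -> V=0 FIRE
t=5: input=1 -> V=4
t=6: input=5 -> V=0 FIRE
t=7: input=4 -> V=16
t=8: input=4 -> V=0 FIRE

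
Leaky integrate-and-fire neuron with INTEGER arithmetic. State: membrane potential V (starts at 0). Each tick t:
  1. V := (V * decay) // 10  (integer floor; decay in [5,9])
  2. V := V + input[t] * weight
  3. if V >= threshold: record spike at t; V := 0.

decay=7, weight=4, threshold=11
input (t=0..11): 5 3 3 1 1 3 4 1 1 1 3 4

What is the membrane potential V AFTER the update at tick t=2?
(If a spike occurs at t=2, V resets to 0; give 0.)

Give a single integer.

Answer: 0

Derivation:
t=0: input=5 -> V=0 FIRE
t=1: input=3 -> V=0 FIRE
t=2: input=3 -> V=0 FIRE
t=3: input=1 -> V=4
t=4: input=1 -> V=6
t=5: input=3 -> V=0 FIRE
t=6: input=4 -> V=0 FIRE
t=7: input=1 -> V=4
t=8: input=1 -> V=6
t=9: input=1 -> V=8
t=10: input=3 -> V=0 FIRE
t=11: input=4 -> V=0 FIRE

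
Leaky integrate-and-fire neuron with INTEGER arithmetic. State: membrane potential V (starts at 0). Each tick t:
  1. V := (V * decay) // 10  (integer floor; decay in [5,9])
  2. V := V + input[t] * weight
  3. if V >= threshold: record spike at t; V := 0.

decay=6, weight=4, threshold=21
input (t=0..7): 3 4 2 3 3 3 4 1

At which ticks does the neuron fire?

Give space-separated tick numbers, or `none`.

t=0: input=3 -> V=12
t=1: input=4 -> V=0 FIRE
t=2: input=2 -> V=8
t=3: input=3 -> V=16
t=4: input=3 -> V=0 FIRE
t=5: input=3 -> V=12
t=6: input=4 -> V=0 FIRE
t=7: input=1 -> V=4

Answer: 1 4 6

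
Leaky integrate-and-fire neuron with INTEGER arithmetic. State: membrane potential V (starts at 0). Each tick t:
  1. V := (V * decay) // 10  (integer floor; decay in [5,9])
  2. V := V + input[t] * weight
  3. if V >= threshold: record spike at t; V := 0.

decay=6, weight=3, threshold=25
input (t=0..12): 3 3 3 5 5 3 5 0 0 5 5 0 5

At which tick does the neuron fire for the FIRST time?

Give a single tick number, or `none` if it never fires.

t=0: input=3 -> V=9
t=1: input=3 -> V=14
t=2: input=3 -> V=17
t=3: input=5 -> V=0 FIRE
t=4: input=5 -> V=15
t=5: input=3 -> V=18
t=6: input=5 -> V=0 FIRE
t=7: input=0 -> V=0
t=8: input=0 -> V=0
t=9: input=5 -> V=15
t=10: input=5 -> V=24
t=11: input=0 -> V=14
t=12: input=5 -> V=23

Answer: 3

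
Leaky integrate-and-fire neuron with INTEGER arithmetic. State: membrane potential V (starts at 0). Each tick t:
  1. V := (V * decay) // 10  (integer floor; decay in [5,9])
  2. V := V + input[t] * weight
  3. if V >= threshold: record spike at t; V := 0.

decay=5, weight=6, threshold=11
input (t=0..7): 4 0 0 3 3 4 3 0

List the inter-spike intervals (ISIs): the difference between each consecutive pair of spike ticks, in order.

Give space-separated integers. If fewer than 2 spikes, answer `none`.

Answer: 3 1 1 1

Derivation:
t=0: input=4 -> V=0 FIRE
t=1: input=0 -> V=0
t=2: input=0 -> V=0
t=3: input=3 -> V=0 FIRE
t=4: input=3 -> V=0 FIRE
t=5: input=4 -> V=0 FIRE
t=6: input=3 -> V=0 FIRE
t=7: input=0 -> V=0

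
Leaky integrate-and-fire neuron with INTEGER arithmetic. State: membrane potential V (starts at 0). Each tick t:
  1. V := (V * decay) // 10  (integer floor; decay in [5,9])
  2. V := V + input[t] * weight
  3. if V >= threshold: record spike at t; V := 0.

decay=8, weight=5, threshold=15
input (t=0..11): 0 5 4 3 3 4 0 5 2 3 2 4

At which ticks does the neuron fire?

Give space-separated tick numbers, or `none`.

t=0: input=0 -> V=0
t=1: input=5 -> V=0 FIRE
t=2: input=4 -> V=0 FIRE
t=3: input=3 -> V=0 FIRE
t=4: input=3 -> V=0 FIRE
t=5: input=4 -> V=0 FIRE
t=6: input=0 -> V=0
t=7: input=5 -> V=0 FIRE
t=8: input=2 -> V=10
t=9: input=3 -> V=0 FIRE
t=10: input=2 -> V=10
t=11: input=4 -> V=0 FIRE

Answer: 1 2 3 4 5 7 9 11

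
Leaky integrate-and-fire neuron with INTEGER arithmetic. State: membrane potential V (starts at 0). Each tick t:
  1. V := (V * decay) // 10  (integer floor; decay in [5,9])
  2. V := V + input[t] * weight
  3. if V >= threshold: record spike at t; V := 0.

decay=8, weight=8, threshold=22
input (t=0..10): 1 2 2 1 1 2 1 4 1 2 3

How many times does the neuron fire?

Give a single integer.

Answer: 5

Derivation:
t=0: input=1 -> V=8
t=1: input=2 -> V=0 FIRE
t=2: input=2 -> V=16
t=3: input=1 -> V=20
t=4: input=1 -> V=0 FIRE
t=5: input=2 -> V=16
t=6: input=1 -> V=20
t=7: input=4 -> V=0 FIRE
t=8: input=1 -> V=8
t=9: input=2 -> V=0 FIRE
t=10: input=3 -> V=0 FIRE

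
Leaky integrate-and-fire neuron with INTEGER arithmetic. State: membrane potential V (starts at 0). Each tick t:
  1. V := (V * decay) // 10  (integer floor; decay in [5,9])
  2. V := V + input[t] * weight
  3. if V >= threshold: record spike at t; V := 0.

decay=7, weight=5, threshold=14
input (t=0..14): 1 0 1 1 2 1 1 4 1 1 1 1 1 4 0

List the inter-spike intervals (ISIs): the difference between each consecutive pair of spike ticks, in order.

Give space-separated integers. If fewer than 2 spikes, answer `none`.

t=0: input=1 -> V=5
t=1: input=0 -> V=3
t=2: input=1 -> V=7
t=3: input=1 -> V=9
t=4: input=2 -> V=0 FIRE
t=5: input=1 -> V=5
t=6: input=1 -> V=8
t=7: input=4 -> V=0 FIRE
t=8: input=1 -> V=5
t=9: input=1 -> V=8
t=10: input=1 -> V=10
t=11: input=1 -> V=12
t=12: input=1 -> V=13
t=13: input=4 -> V=0 FIRE
t=14: input=0 -> V=0

Answer: 3 6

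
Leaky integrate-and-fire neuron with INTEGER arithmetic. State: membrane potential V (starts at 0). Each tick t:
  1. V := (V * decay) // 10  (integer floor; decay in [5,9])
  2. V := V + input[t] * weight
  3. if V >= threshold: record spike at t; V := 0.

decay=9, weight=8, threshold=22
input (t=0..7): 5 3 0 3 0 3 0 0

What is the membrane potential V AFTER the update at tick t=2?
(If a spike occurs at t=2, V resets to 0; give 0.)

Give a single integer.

Answer: 0

Derivation:
t=0: input=5 -> V=0 FIRE
t=1: input=3 -> V=0 FIRE
t=2: input=0 -> V=0
t=3: input=3 -> V=0 FIRE
t=4: input=0 -> V=0
t=5: input=3 -> V=0 FIRE
t=6: input=0 -> V=0
t=7: input=0 -> V=0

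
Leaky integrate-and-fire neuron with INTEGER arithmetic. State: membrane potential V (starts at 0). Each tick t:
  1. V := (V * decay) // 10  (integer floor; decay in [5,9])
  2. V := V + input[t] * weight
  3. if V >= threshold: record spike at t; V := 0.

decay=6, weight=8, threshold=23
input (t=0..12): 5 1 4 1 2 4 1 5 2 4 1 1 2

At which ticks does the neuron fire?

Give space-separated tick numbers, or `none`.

t=0: input=5 -> V=0 FIRE
t=1: input=1 -> V=8
t=2: input=4 -> V=0 FIRE
t=3: input=1 -> V=8
t=4: input=2 -> V=20
t=5: input=4 -> V=0 FIRE
t=6: input=1 -> V=8
t=7: input=5 -> V=0 FIRE
t=8: input=2 -> V=16
t=9: input=4 -> V=0 FIRE
t=10: input=1 -> V=8
t=11: input=1 -> V=12
t=12: input=2 -> V=0 FIRE

Answer: 0 2 5 7 9 12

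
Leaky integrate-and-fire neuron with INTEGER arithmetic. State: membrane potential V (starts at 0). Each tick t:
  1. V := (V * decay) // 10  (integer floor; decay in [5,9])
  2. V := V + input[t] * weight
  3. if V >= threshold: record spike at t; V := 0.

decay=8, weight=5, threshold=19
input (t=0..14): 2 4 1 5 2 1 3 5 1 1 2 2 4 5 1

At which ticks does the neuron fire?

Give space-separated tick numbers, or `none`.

Answer: 1 3 6 7 11 12 13

Derivation:
t=0: input=2 -> V=10
t=1: input=4 -> V=0 FIRE
t=2: input=1 -> V=5
t=3: input=5 -> V=0 FIRE
t=4: input=2 -> V=10
t=5: input=1 -> V=13
t=6: input=3 -> V=0 FIRE
t=7: input=5 -> V=0 FIRE
t=8: input=1 -> V=5
t=9: input=1 -> V=9
t=10: input=2 -> V=17
t=11: input=2 -> V=0 FIRE
t=12: input=4 -> V=0 FIRE
t=13: input=5 -> V=0 FIRE
t=14: input=1 -> V=5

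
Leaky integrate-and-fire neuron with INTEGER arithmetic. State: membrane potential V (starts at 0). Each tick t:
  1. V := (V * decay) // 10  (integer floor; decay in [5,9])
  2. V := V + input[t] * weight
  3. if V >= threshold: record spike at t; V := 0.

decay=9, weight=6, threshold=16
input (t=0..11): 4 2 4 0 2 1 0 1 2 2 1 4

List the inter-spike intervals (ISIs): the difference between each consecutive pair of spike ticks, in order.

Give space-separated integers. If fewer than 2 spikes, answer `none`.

Answer: 2 3 3 2 1

Derivation:
t=0: input=4 -> V=0 FIRE
t=1: input=2 -> V=12
t=2: input=4 -> V=0 FIRE
t=3: input=0 -> V=0
t=4: input=2 -> V=12
t=5: input=1 -> V=0 FIRE
t=6: input=0 -> V=0
t=7: input=1 -> V=6
t=8: input=2 -> V=0 FIRE
t=9: input=2 -> V=12
t=10: input=1 -> V=0 FIRE
t=11: input=4 -> V=0 FIRE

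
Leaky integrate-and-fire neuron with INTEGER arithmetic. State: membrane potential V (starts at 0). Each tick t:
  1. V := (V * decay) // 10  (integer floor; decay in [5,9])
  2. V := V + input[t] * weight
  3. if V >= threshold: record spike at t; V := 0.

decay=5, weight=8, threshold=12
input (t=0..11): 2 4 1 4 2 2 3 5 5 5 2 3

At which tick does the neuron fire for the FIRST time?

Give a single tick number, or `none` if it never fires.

Answer: 0

Derivation:
t=0: input=2 -> V=0 FIRE
t=1: input=4 -> V=0 FIRE
t=2: input=1 -> V=8
t=3: input=4 -> V=0 FIRE
t=4: input=2 -> V=0 FIRE
t=5: input=2 -> V=0 FIRE
t=6: input=3 -> V=0 FIRE
t=7: input=5 -> V=0 FIRE
t=8: input=5 -> V=0 FIRE
t=9: input=5 -> V=0 FIRE
t=10: input=2 -> V=0 FIRE
t=11: input=3 -> V=0 FIRE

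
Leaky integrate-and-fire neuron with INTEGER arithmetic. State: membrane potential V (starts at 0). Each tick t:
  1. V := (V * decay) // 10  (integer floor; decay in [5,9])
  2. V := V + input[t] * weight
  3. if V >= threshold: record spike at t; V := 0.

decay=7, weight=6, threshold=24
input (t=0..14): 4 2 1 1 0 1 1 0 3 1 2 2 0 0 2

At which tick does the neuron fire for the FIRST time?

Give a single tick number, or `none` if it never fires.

t=0: input=4 -> V=0 FIRE
t=1: input=2 -> V=12
t=2: input=1 -> V=14
t=3: input=1 -> V=15
t=4: input=0 -> V=10
t=5: input=1 -> V=13
t=6: input=1 -> V=15
t=7: input=0 -> V=10
t=8: input=3 -> V=0 FIRE
t=9: input=1 -> V=6
t=10: input=2 -> V=16
t=11: input=2 -> V=23
t=12: input=0 -> V=16
t=13: input=0 -> V=11
t=14: input=2 -> V=19

Answer: 0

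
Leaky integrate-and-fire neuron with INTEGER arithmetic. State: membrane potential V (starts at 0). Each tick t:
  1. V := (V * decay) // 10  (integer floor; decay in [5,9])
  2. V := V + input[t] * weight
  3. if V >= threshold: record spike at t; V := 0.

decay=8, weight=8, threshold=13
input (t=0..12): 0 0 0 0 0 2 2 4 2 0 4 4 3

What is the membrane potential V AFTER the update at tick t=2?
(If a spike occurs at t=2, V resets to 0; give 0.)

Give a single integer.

t=0: input=0 -> V=0
t=1: input=0 -> V=0
t=2: input=0 -> V=0
t=3: input=0 -> V=0
t=4: input=0 -> V=0
t=5: input=2 -> V=0 FIRE
t=6: input=2 -> V=0 FIRE
t=7: input=4 -> V=0 FIRE
t=8: input=2 -> V=0 FIRE
t=9: input=0 -> V=0
t=10: input=4 -> V=0 FIRE
t=11: input=4 -> V=0 FIRE
t=12: input=3 -> V=0 FIRE

Answer: 0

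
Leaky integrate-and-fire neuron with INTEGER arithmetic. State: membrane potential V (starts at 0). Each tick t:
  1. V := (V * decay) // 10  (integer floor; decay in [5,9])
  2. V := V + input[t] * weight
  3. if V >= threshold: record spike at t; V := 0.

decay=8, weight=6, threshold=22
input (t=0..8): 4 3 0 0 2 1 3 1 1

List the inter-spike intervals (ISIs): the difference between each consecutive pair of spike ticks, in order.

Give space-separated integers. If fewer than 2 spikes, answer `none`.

Answer: 5 3

Derivation:
t=0: input=4 -> V=0 FIRE
t=1: input=3 -> V=18
t=2: input=0 -> V=14
t=3: input=0 -> V=11
t=4: input=2 -> V=20
t=5: input=1 -> V=0 FIRE
t=6: input=3 -> V=18
t=7: input=1 -> V=20
t=8: input=1 -> V=0 FIRE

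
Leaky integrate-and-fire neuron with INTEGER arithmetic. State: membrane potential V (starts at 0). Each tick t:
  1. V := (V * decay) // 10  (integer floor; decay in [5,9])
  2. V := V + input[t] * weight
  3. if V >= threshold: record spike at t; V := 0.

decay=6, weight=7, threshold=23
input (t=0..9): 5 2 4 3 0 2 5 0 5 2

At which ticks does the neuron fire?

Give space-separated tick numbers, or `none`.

t=0: input=5 -> V=0 FIRE
t=1: input=2 -> V=14
t=2: input=4 -> V=0 FIRE
t=3: input=3 -> V=21
t=4: input=0 -> V=12
t=5: input=2 -> V=21
t=6: input=5 -> V=0 FIRE
t=7: input=0 -> V=0
t=8: input=5 -> V=0 FIRE
t=9: input=2 -> V=14

Answer: 0 2 6 8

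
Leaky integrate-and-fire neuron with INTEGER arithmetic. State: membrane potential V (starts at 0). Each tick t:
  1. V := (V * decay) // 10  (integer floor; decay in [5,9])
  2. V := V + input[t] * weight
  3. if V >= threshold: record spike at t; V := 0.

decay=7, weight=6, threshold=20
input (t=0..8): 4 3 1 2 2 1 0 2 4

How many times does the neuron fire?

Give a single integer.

t=0: input=4 -> V=0 FIRE
t=1: input=3 -> V=18
t=2: input=1 -> V=18
t=3: input=2 -> V=0 FIRE
t=4: input=2 -> V=12
t=5: input=1 -> V=14
t=6: input=0 -> V=9
t=7: input=2 -> V=18
t=8: input=4 -> V=0 FIRE

Answer: 3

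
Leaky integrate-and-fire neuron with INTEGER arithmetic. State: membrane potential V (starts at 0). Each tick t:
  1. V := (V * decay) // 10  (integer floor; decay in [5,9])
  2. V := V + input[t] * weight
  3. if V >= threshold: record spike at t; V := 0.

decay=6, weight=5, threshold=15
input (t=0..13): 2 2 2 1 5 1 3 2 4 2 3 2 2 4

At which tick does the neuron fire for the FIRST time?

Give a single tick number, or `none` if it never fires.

Answer: 1

Derivation:
t=0: input=2 -> V=10
t=1: input=2 -> V=0 FIRE
t=2: input=2 -> V=10
t=3: input=1 -> V=11
t=4: input=5 -> V=0 FIRE
t=5: input=1 -> V=5
t=6: input=3 -> V=0 FIRE
t=7: input=2 -> V=10
t=8: input=4 -> V=0 FIRE
t=9: input=2 -> V=10
t=10: input=3 -> V=0 FIRE
t=11: input=2 -> V=10
t=12: input=2 -> V=0 FIRE
t=13: input=4 -> V=0 FIRE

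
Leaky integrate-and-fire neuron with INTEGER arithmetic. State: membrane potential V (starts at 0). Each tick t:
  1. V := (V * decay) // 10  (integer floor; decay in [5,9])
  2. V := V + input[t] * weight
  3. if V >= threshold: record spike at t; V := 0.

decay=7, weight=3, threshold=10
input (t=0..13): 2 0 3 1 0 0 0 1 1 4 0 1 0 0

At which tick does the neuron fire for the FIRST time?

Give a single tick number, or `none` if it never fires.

t=0: input=2 -> V=6
t=1: input=0 -> V=4
t=2: input=3 -> V=0 FIRE
t=3: input=1 -> V=3
t=4: input=0 -> V=2
t=5: input=0 -> V=1
t=6: input=0 -> V=0
t=7: input=1 -> V=3
t=8: input=1 -> V=5
t=9: input=4 -> V=0 FIRE
t=10: input=0 -> V=0
t=11: input=1 -> V=3
t=12: input=0 -> V=2
t=13: input=0 -> V=1

Answer: 2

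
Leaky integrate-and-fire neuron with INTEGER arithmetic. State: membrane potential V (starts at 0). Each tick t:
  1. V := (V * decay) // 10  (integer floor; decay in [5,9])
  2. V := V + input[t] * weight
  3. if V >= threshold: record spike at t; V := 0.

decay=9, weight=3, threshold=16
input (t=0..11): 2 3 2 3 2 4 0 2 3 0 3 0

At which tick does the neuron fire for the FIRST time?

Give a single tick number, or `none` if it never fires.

t=0: input=2 -> V=6
t=1: input=3 -> V=14
t=2: input=2 -> V=0 FIRE
t=3: input=3 -> V=9
t=4: input=2 -> V=14
t=5: input=4 -> V=0 FIRE
t=6: input=0 -> V=0
t=7: input=2 -> V=6
t=8: input=3 -> V=14
t=9: input=0 -> V=12
t=10: input=3 -> V=0 FIRE
t=11: input=0 -> V=0

Answer: 2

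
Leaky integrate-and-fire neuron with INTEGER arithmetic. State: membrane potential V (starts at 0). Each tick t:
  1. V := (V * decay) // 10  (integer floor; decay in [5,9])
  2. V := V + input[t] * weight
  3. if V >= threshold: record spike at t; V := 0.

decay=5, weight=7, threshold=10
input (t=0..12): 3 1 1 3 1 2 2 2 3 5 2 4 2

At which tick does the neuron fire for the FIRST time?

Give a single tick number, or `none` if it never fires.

t=0: input=3 -> V=0 FIRE
t=1: input=1 -> V=7
t=2: input=1 -> V=0 FIRE
t=3: input=3 -> V=0 FIRE
t=4: input=1 -> V=7
t=5: input=2 -> V=0 FIRE
t=6: input=2 -> V=0 FIRE
t=7: input=2 -> V=0 FIRE
t=8: input=3 -> V=0 FIRE
t=9: input=5 -> V=0 FIRE
t=10: input=2 -> V=0 FIRE
t=11: input=4 -> V=0 FIRE
t=12: input=2 -> V=0 FIRE

Answer: 0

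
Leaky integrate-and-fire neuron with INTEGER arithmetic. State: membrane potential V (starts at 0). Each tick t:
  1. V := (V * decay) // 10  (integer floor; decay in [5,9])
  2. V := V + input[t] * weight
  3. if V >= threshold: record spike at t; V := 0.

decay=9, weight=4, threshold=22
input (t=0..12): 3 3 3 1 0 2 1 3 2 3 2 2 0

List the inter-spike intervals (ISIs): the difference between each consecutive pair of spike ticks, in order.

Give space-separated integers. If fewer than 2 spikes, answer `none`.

Answer: 6 3

Derivation:
t=0: input=3 -> V=12
t=1: input=3 -> V=0 FIRE
t=2: input=3 -> V=12
t=3: input=1 -> V=14
t=4: input=0 -> V=12
t=5: input=2 -> V=18
t=6: input=1 -> V=20
t=7: input=3 -> V=0 FIRE
t=8: input=2 -> V=8
t=9: input=3 -> V=19
t=10: input=2 -> V=0 FIRE
t=11: input=2 -> V=8
t=12: input=0 -> V=7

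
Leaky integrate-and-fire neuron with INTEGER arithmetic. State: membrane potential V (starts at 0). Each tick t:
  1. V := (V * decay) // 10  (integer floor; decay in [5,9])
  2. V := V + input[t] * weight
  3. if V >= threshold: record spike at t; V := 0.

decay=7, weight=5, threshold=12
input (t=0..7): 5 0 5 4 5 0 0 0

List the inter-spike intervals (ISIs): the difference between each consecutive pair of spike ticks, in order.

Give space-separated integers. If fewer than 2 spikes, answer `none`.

t=0: input=5 -> V=0 FIRE
t=1: input=0 -> V=0
t=2: input=5 -> V=0 FIRE
t=3: input=4 -> V=0 FIRE
t=4: input=5 -> V=0 FIRE
t=5: input=0 -> V=0
t=6: input=0 -> V=0
t=7: input=0 -> V=0

Answer: 2 1 1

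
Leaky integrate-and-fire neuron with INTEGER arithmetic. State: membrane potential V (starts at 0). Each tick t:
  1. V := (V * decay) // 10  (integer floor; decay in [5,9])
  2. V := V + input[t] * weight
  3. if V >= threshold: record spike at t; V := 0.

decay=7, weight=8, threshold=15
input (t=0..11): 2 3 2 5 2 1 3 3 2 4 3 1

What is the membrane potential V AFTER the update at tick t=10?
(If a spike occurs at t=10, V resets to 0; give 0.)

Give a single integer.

Answer: 0

Derivation:
t=0: input=2 -> V=0 FIRE
t=1: input=3 -> V=0 FIRE
t=2: input=2 -> V=0 FIRE
t=3: input=5 -> V=0 FIRE
t=4: input=2 -> V=0 FIRE
t=5: input=1 -> V=8
t=6: input=3 -> V=0 FIRE
t=7: input=3 -> V=0 FIRE
t=8: input=2 -> V=0 FIRE
t=9: input=4 -> V=0 FIRE
t=10: input=3 -> V=0 FIRE
t=11: input=1 -> V=8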